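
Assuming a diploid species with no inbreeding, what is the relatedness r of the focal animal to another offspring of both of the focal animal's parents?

Each parent–offspring link contributes a factor of 1/2, and independent paths through distinct common ancestors add.
Full sibs share both parents — two paths of length 2: r = 2·(1/2)^2 = 1/2.

0.5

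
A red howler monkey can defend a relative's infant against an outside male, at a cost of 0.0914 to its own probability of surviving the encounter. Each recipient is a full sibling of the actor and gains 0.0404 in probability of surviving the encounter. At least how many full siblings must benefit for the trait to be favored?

5

r to a full sibling = 1/2 (full sibs share both parents — two paths of length 2: r = 2·(1/2)^2 = 1/2).
Hamilton's rule: n·r·B > C  ⇒  n > C/(r·B) = 0.0914/(0.5·0.0404) = 4.525.
The smallest integer exceeding 4.525 is 5.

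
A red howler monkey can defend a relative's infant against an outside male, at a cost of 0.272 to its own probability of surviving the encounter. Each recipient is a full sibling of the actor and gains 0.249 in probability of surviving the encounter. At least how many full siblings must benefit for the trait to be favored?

3

r to a full sibling = 0.5 (full sibs share both parents — two paths of length 2: r = 2·(1/2)^2 = 1/2).
Hamilton's rule: n·r·B > C  ⇒  n > C/(r·B) = 0.272/(0.5·0.249) = 2.185.
The smallest integer exceeding 2.185 is 3.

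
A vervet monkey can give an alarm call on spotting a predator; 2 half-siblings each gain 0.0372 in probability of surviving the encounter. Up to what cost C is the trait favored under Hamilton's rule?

0.0186

r to a half-sibling = 0.25 (half-sibs share one parent — one path of length 2: r = (1/2)^2 = 1/4).
Hamilton's rule: n·r·B > C, so the trait is favored while C < n·r·B = 2·0.25·0.0372 = 0.0186.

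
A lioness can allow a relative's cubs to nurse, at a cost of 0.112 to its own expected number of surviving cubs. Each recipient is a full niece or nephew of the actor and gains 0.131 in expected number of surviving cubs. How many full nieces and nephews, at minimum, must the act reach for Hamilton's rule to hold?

4

r to a full niece or nephew = 1/4 (full aunt/uncle↔niece/nephew: two paths of length 3 through the shared grandparent pair: r = 2·(1/2)^3 = 1/4).
Hamilton's rule: n·r·B > C  ⇒  n > C/(r·B) = 0.112/(0.25·0.131) = 3.42.
The smallest integer exceeding 3.42 is 4.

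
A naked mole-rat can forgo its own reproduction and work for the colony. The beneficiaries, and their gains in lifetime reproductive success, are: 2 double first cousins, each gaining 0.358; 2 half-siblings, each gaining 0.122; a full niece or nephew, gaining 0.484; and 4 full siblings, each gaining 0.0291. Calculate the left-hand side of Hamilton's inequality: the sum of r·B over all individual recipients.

0.4192

r to a double first cousin = 1/4 (double first cousins share both grandparent pairs — four paths of length 4: r = 4·(1/2)^4 = 1/4).
r to a half-sibling = 1/4 (half-sibs share one parent — one path of length 2: r = (1/2)^2 = 1/4).
r to a full niece or nephew = 1/4 (full aunt/uncle↔niece/nephew: two paths of length 3 through the shared grandparent pair: r = 2·(1/2)^3 = 1/4).
r to a full sibling = 1/2 (full sibs share both parents — two paths of length 2: r = 2·(1/2)^2 = 1/2).
Summing one r·B term per recipient: 2·0.25·0.358 + 2·0.25·0.122 + 1·0.25·0.484 + 4·0.5·0.0291 = 0.4192.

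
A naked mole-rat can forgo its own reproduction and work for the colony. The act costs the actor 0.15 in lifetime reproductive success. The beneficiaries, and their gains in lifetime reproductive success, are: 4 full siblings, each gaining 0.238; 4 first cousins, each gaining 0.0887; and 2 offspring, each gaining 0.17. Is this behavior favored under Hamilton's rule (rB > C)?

Yes

Hamilton's rule: the trait is favored when the sum of r·B over every recipient exceeds the actor's cost C.
r to a full sibling = 1/2 (full sibs share both parents — two paths of length 2: r = 2·(1/2)^2 = 1/2).
r to a first cousin = 1/8 (first cousins share one grandparent pair — two paths of length 4: r = 2·(1/2)^4 = 1/8).
r to an offspring = 1/2 (one parent–offspring link: r = (1/2)^1 = 1/2).
Summing one r·B term per recipient: 4·0.5·0.238 + 4·0.125·0.0887 + 2·0.5·0.17 = 0.69035.
0.69035 > 0.15: the indirect benefit exceeds the cost.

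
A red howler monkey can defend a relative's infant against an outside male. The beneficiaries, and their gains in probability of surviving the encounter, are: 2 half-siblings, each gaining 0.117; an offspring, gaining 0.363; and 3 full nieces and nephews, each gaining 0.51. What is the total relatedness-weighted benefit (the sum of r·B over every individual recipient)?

r to a half-sibling = 0.25 (half-sibs share one parent — one path of length 2: r = (1/2)^2 = 1/4).
r to an offspring = 0.5 (one parent–offspring link: r = (1/2)^1 = 1/2).
r to a full niece or nephew = 0.25 (full aunt/uncle↔niece/nephew: two paths of length 3 through the shared grandparent pair: r = 2·(1/2)^3 = 1/4).
Summing one r·B term per recipient: 2·0.25·0.117 + 1·0.5·0.363 + 3·0.25·0.51 = 0.6225.

0.6225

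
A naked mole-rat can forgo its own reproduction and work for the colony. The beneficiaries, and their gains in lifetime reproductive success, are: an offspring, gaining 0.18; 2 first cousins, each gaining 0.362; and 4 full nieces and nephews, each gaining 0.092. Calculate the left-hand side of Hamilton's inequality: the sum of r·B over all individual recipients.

r to an offspring = 1/2 (one parent–offspring link: r = (1/2)^1 = 1/2).
r to a first cousin = 1/8 (first cousins share one grandparent pair — two paths of length 4: r = 2·(1/2)^4 = 1/8).
r to a full niece or nephew = 0.25 (full aunt/uncle↔niece/nephew: two paths of length 3 through the shared grandparent pair: r = 2·(1/2)^3 = 1/4).
Summing one r·B term per recipient: 1·0.5·0.18 + 2·0.125·0.362 + 4·0.25·0.092 = 0.2725.

0.2725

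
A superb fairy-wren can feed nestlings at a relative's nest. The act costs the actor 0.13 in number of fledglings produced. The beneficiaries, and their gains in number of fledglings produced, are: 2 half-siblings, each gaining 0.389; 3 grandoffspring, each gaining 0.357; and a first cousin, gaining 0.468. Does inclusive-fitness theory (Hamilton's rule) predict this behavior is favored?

Hamilton's rule: the trait is favored when the sum of r·B over every recipient exceeds the actor's cost C.
r to a half-sibling = 0.25 (half-sibs share one parent — one path of length 2: r = (1/2)^2 = 1/4).
r to a grandoffspring = 0.25 (two parent–offspring links: r = (1/2)^2 = 1/4).
r to a first cousin = 1/8 (first cousins share one grandparent pair — two paths of length 4: r = 2·(1/2)^4 = 1/8).
Summing one r·B term per recipient: 2·0.25·0.389 + 3·0.25·0.357 + 1·0.125·0.468 = 0.52075.
0.52075 > 0.13: the indirect benefit exceeds the cost.

Yes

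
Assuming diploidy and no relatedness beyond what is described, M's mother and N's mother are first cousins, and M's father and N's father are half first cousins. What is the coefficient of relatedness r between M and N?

0.046875

With two independent routes of shared ancestry, r is the sum of the two contributions.
M and N are related in two ways: second cousins through their mothers (r = 1/32) and half second cousins through their fathers (r = 1/64).
r = 1/32 + 1/64 = 0.046875.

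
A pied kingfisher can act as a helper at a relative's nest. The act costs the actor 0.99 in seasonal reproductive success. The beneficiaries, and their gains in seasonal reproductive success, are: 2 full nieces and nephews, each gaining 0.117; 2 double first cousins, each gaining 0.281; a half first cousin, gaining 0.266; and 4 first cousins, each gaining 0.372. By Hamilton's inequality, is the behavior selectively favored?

No

Hamilton's rule: the trait is favored when the sum of r·B over every recipient exceeds the actor's cost C.
r to a full niece or nephew = 1/4 (full aunt/uncle↔niece/nephew: two paths of length 3 through the shared grandparent pair: r = 2·(1/2)^3 = 1/4).
r to a double first cousin = 0.25 (double first cousins share both grandparent pairs — four paths of length 4: r = 4·(1/2)^4 = 1/4).
r to a half first cousin = 0.0625 (half first cousins share one grandparent — one path of length 4: r = (1/2)^4 = 1/16).
r to a first cousin = 1/8 (first cousins share one grandparent pair — two paths of length 4: r = 2·(1/2)^4 = 1/8).
Summing one r·B term per recipient: 2·0.25·0.117 + 2·0.25·0.281 + 1·0.0625·0.266 + 4·0.125·0.372 = 0.401625.
0.401625 < 0.99: the indirect benefit is less than the cost.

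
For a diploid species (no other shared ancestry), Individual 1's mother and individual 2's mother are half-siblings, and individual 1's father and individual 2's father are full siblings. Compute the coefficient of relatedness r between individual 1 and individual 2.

0.1875

With two independent routes of shared ancestry, r is the sum of the two contributions.
Individual 1 and individual 2 are related in two ways: half first cousins through their mothers (r = 1/16) and first cousins through their fathers (r = 1/8).
r = 1/16 + 1/8 = 3/16 = 0.1875.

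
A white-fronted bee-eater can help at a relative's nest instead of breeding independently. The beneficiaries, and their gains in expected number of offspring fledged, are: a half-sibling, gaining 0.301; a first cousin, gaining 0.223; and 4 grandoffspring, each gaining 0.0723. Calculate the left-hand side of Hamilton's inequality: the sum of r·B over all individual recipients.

0.175425

r to a half-sibling = 1/4 (half-sibs share one parent — one path of length 2: r = (1/2)^2 = 1/4).
r to a first cousin = 0.125 (first cousins share one grandparent pair — two paths of length 4: r = 2·(1/2)^4 = 1/8).
r to a grandoffspring = 1/4 (two parent–offspring links: r = (1/2)^2 = 1/4).
Summing one r·B term per recipient: 1·0.25·0.301 + 1·0.125·0.223 + 4·0.25·0.0723 = 0.175425.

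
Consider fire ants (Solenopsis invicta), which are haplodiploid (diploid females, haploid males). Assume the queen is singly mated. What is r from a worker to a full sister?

0.75

Haplodiploid full sisters inherit their father's entire haploid genome identically (contributing 1/2) and on average half of their mother's contribution (1/2 · 1/2 = 1/4); r = 1/2 + 1/4 = 3/4.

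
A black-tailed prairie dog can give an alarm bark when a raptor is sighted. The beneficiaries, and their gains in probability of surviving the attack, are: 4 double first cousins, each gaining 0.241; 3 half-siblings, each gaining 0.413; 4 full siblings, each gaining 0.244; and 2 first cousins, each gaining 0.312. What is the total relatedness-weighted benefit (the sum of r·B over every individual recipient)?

r to a double first cousin = 0.25 (double first cousins share both grandparent pairs — four paths of length 4: r = 4·(1/2)^4 = 1/4).
r to a half-sibling = 0.25 (half-sibs share one parent — one path of length 2: r = (1/2)^2 = 1/4).
r to a full sibling = 1/2 (full sibs share both parents — two paths of length 2: r = 2·(1/2)^2 = 1/2).
r to a first cousin = 0.125 (first cousins share one grandparent pair — two paths of length 4: r = 2·(1/2)^4 = 1/8).
Summing one r·B term per recipient: 4·0.25·0.241 + 3·0.25·0.413 + 4·0.5·0.244 + 2·0.125·0.312 = 1.11675.

1.11675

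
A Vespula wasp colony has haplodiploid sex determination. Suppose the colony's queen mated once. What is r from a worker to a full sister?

0.75

Haplodiploid full sisters inherit their father's entire haploid genome identically (contributing 1/2) and on average half of their mother's contribution (1/2 · 1/2 = 1/4); r = 1/2 + 1/4 = 3/4.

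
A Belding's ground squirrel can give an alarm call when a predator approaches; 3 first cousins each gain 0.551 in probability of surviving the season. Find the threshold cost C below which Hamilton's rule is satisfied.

r to a first cousin = 0.125 (first cousins share one grandparent pair — two paths of length 4: r = 2·(1/2)^4 = 1/8).
Hamilton's rule: n·r·B > C, so the trait is favored while C < n·r·B = 3·0.125·0.551 = 0.206625.

0.206625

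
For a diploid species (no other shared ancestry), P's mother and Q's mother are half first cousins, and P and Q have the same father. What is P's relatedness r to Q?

0.265625

With two independent routes of shared ancestry, r is the sum of the two contributions.
P and Q are related in two ways: half second cousins through their mothers (r = 1/64) and half-sibs through their shared father (r = 1/4).
r = 1/64 + 1/4 = 0.265625.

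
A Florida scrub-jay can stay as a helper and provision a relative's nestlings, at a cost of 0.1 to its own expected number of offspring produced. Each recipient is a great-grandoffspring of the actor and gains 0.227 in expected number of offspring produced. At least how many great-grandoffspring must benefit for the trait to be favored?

4

r to a great-grandoffspring = 0.125 (three parent–offspring links: r = (1/2)^3 = 1/8).
Hamilton's rule: n·r·B > C  ⇒  n > C/(r·B) = 0.1/(0.125·0.227) = 3.524.
The smallest integer exceeding 3.524 is 4.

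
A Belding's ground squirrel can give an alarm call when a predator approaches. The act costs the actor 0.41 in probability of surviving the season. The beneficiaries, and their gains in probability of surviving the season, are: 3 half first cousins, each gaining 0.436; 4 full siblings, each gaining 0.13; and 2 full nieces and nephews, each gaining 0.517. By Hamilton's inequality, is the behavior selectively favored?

Yes

Hamilton's rule: the trait is favored when the sum of r·B over every recipient exceeds the actor's cost C.
r to a half first cousin = 0.0625 (half first cousins share one grandparent — one path of length 4: r = (1/2)^4 = 1/16).
r to a full sibling = 1/2 (full sibs share both parents — two paths of length 2: r = 2·(1/2)^2 = 1/2).
r to a full niece or nephew = 1/4 (full aunt/uncle↔niece/nephew: two paths of length 3 through the shared grandparent pair: r = 2·(1/2)^3 = 1/4).
Summing one r·B term per recipient: 3·0.0625·0.436 + 4·0.5·0.13 + 2·0.25·0.517 = 0.60025.
0.60025 > 0.41: the indirect benefit exceeds the cost.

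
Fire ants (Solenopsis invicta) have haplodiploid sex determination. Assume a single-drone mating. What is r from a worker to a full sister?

0.75

Haplodiploid full sisters inherit their father's entire haploid genome identically (contributing 1/2) and on average half of their mother's contribution (1/2 · 1/2 = 1/4); r = 1/2 + 1/4 = 3/4.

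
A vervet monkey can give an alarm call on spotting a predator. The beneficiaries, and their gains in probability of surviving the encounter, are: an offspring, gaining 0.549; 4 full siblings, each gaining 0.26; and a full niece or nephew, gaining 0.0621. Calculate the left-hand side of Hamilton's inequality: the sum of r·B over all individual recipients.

r to an offspring = 1/2 (one parent–offspring link: r = (1/2)^1 = 1/2).
r to a full sibling = 0.5 (full sibs share both parents — two paths of length 2: r = 2·(1/2)^2 = 1/2).
r to a full niece or nephew = 1/4 (full aunt/uncle↔niece/nephew: two paths of length 3 through the shared grandparent pair: r = 2·(1/2)^3 = 1/4).
Summing one r·B term per recipient: 1·0.5·0.549 + 4·0.5·0.26 + 1·0.25·0.0621 = 0.810025.

0.810025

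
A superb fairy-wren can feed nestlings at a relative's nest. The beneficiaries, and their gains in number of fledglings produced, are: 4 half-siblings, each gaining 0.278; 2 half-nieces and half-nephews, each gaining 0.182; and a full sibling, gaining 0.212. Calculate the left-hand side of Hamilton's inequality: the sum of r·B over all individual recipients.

r to a half-sibling = 1/4 (half-sibs share one parent — one path of length 2: r = (1/2)^2 = 1/4).
r to a half-niece or half-nephew = 0.125 (half-aunt/uncle↔niece/nephew: one path of length 3: r = (1/2)^3 = 1/8).
r to a full sibling = 0.5 (full sibs share both parents — two paths of length 2: r = 2·(1/2)^2 = 1/2).
Summing one r·B term per recipient: 4·0.25·0.278 + 2·0.125·0.182 + 1·0.5·0.212 = 0.4295.

0.4295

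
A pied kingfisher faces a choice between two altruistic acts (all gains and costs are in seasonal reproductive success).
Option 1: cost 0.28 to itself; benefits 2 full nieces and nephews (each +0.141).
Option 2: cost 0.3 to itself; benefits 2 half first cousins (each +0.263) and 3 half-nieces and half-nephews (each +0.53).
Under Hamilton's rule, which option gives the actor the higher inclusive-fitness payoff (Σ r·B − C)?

Option 2

Option 1: r to a full niece or nephew = 0.25.
Option 1: Σ r·B − C = (2·0.25·0.141) − 0.28 = -0.2095.
Option 2: r to a half first cousin = 0.0625.
Option 2: r to a half-niece or half-nephew = 0.125.
Option 2: Σ r·B − C = (2·0.0625·0.263 + 3·0.125·0.53) − 0.3 = -0.068375.
Option 2 has the higher net inclusive-fitness payoff.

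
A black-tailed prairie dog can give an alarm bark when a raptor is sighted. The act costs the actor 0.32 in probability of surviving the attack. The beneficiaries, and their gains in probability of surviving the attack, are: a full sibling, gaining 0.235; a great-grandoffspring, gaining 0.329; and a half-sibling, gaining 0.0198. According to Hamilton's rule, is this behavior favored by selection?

Hamilton's rule: the trait is favored when the sum of r·B over every recipient exceeds the actor's cost C.
r to a full sibling = 1/2 (full sibs share both parents — two paths of length 2: r = 2·(1/2)^2 = 1/2).
r to a great-grandoffspring = 1/8 (three parent–offspring links: r = (1/2)^3 = 1/8).
r to a half-sibling = 1/4 (half-sibs share one parent — one path of length 2: r = (1/2)^2 = 1/4).
Summing one r·B term per recipient: 1·0.5·0.235 + 1·0.125·0.329 + 1·0.25·0.0198 = 0.163575.
0.163575 < 0.32: the indirect benefit is less than the cost.

No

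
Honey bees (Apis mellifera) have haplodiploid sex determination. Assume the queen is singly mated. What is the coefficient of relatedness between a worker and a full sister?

Haplodiploid full sisters inherit their father's entire haploid genome identically (contributing 1/2) and on average half of their mother's contribution (1/2 · 1/2 = 1/4); r = 1/2 + 1/4 = 3/4.

0.75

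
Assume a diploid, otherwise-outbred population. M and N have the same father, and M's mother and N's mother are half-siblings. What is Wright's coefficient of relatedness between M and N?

With two independent routes of shared ancestry, r is the sum of the two contributions.
M and N are related in two ways: half-sibs through their shared father (r = 1/4) and half first cousins through their mothers (r = 1/16).
r = 1/4 + 1/16 = 0.3125.

0.3125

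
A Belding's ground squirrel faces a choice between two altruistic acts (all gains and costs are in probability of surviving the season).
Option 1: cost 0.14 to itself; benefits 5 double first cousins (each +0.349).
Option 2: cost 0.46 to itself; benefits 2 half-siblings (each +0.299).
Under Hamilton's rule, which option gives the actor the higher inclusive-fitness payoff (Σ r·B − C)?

Option 1

Option 1: r to a double first cousin = 0.25.
Option 1: Σ r·B − C = (5·0.25·0.349) − 0.14 = 0.29625.
Option 2: r to a half-sibling = 0.25.
Option 2: Σ r·B − C = (2·0.25·0.299) − 0.46 = -0.3105.
Option 1 has the higher net inclusive-fitness payoff.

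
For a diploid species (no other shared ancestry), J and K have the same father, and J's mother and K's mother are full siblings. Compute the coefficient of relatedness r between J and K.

Relatedness sums over independent paths through distinct common ancestors.
J and K are related in two ways: half-sibs through their shared father (r = 1/4) and first cousins through their mothers (r = 1/8).
r = 1/4 + 1/8 = 0.375.

0.375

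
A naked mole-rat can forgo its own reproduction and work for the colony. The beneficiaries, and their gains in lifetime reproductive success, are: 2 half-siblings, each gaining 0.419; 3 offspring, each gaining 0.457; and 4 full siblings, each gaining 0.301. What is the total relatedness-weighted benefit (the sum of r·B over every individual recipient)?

r to a half-sibling = 1/4 (half-sibs share one parent — one path of length 2: r = (1/2)^2 = 1/4).
r to an offspring = 1/2 (one parent–offspring link: r = (1/2)^1 = 1/2).
r to a full sibling = 0.5 (full sibs share both parents — two paths of length 2: r = 2·(1/2)^2 = 1/2).
Summing one r·B term per recipient: 2·0.25·0.419 + 3·0.5·0.457 + 4·0.5·0.301 = 1.497.

1.497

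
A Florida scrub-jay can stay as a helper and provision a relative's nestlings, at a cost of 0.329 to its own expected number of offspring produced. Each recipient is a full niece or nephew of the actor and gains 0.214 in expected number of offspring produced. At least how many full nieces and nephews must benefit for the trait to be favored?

r to a full niece or nephew = 1/4 (full aunt/uncle↔niece/nephew: two paths of length 3 through the shared grandparent pair: r = 2·(1/2)^3 = 1/4).
Hamilton's rule: n·r·B > C  ⇒  n > C/(r·B) = 0.329/(0.25·0.214) = 6.15.
The smallest integer exceeding 6.15 is 7.

7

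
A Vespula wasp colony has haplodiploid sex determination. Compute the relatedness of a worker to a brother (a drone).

0.25

Her haploid brother carries none of their father's genes and a random half of their mother's genome; that half matches the maternal half of her own genome with probability 1/2: r = 1/2 · 1/2 = 1/4.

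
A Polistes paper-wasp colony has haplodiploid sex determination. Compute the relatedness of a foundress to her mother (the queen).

0.5

One meiotic link between diploid queen and diploid daughter: r = 1/2.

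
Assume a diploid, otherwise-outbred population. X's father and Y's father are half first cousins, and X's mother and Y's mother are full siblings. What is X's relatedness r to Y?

Wright's path rule: contributions from independent ancestry routes add.
X and Y are related in two ways: half second cousins through their fathers (r = 1/64) and first cousins through their mothers (r = 1/8).
r = 1/64 + 1/8 = 9/64 = 0.140625.

0.140625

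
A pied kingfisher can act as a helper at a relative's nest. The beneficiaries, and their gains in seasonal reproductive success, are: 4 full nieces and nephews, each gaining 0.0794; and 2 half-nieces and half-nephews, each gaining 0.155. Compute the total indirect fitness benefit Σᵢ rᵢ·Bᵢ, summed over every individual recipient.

0.11815

r to a full niece or nephew = 1/4 (full aunt/uncle↔niece/nephew: two paths of length 3 through the shared grandparent pair: r = 2·(1/2)^3 = 1/4).
r to a half-niece or half-nephew = 0.125 (half-aunt/uncle↔niece/nephew: one path of length 3: r = (1/2)^3 = 1/8).
Summing one r·B term per recipient: 4·0.25·0.0794 + 2·0.125·0.155 = 0.11815.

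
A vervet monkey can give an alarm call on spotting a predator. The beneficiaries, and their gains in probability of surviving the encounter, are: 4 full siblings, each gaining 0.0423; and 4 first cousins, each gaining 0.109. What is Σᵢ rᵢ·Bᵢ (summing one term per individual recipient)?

r to a full sibling = 1/2 (full sibs share both parents — two paths of length 2: r = 2·(1/2)^2 = 1/2).
r to a first cousin = 0.125 (first cousins share one grandparent pair — two paths of length 4: r = 2·(1/2)^4 = 1/8).
Summing one r·B term per recipient: 4·0.5·0.0423 + 4·0.125·0.109 = 0.1391.

0.1391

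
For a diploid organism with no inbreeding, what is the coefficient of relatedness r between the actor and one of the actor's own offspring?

0.5

Each parent–offspring link contributes a factor of 1/2, and independent paths through distinct common ancestors add.
One parent–offspring link: r = (1/2)^1 = 1/2.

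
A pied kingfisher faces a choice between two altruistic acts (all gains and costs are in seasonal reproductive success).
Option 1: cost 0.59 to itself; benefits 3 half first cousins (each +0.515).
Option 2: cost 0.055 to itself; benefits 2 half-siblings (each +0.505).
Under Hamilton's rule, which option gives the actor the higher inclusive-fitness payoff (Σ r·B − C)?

Option 2

Option 1: r to a half first cousin = 0.0625.
Option 1: Σ r·B − C = (3·0.0625·0.515) − 0.59 = -0.4934375.
Option 2: r to a half-sibling = 0.25.
Option 2: Σ r·B − C = (2·0.25·0.505) − 0.055 = 0.1975.
Option 2 has the higher net inclusive-fitness payoff.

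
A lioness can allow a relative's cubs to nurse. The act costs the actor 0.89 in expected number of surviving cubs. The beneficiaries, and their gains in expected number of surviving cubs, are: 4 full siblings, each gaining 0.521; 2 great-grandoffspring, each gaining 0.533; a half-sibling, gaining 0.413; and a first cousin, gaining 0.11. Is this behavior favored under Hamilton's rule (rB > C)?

Hamilton's rule: the trait is favored when the sum of r·B over every recipient exceeds the actor's cost C.
r to a full sibling = 1/2 (full sibs share both parents — two paths of length 2: r = 2·(1/2)^2 = 1/2).
r to a great-grandoffspring = 1/8 (three parent–offspring links: r = (1/2)^3 = 1/8).
r to a half-sibling = 0.25 (half-sibs share one parent — one path of length 2: r = (1/2)^2 = 1/4).
r to a first cousin = 0.125 (first cousins share one grandparent pair — two paths of length 4: r = 2·(1/2)^4 = 1/8).
Summing one r·B term per recipient: 4·0.5·0.521 + 2·0.125·0.533 + 1·0.25·0.413 + 1·0.125·0.11 = 1.29225.
1.29225 > 0.89: the indirect benefit exceeds the cost.

Yes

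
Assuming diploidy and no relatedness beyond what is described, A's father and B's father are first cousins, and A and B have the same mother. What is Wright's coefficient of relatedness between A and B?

Wright's path rule: contributions from independent ancestry routes add.
A and B are related in two ways: second cousins through their fathers (r = 1/32) and half-sibs through their shared mother (r = 1/4).
r = 1/32 + 1/4 = 0.28125.

0.28125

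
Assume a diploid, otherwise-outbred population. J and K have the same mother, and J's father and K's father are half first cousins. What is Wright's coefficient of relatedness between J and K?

Relatedness sums over independent paths through distinct common ancestors.
J and K are related in two ways: half-sibs through their shared mother (r = 1/4) and half second cousins through their fathers (r = 1/64).
r = 1/4 + 1/64 = 17/64 = 0.265625.

0.265625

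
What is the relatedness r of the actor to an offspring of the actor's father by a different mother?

0.25

Each parent–offspring link contributes a factor of 1/2, and independent paths through distinct common ancestors add.
Half-sibs share one parent — one path of length 2: r = (1/2)^2 = 1/4.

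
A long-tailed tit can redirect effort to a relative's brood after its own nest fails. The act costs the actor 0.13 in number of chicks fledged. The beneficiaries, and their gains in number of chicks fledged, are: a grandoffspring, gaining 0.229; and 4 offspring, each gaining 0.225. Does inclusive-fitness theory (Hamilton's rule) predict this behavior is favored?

Yes

Hamilton's rule: the trait is favored when the sum of r·B over every recipient exceeds the actor's cost C.
r to a grandoffspring = 1/4 (two parent–offspring links: r = (1/2)^2 = 1/4).
r to an offspring = 1/2 (one parent–offspring link: r = (1/2)^1 = 1/2).
Summing one r·B term per recipient: 1·0.25·0.229 + 4·0.5·0.225 = 0.50725.
0.50725 > 0.13: the indirect benefit exceeds the cost.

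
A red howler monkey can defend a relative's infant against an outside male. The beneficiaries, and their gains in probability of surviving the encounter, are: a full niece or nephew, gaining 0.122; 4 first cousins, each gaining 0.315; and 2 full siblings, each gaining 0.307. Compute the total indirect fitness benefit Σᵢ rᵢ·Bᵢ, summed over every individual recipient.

0.495

r to a full niece or nephew = 0.25 (full aunt/uncle↔niece/nephew: two paths of length 3 through the shared grandparent pair: r = 2·(1/2)^3 = 1/4).
r to a first cousin = 1/8 (first cousins share one grandparent pair — two paths of length 4: r = 2·(1/2)^4 = 1/8).
r to a full sibling = 1/2 (full sibs share both parents — two paths of length 2: r = 2·(1/2)^2 = 1/2).
Summing one r·B term per recipient: 1·0.25·0.122 + 4·0.125·0.315 + 2·0.5·0.307 = 0.495.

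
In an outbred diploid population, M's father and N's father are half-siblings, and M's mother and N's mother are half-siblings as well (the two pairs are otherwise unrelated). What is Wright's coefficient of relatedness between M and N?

Wright's path rule: contributions from independent ancestry routes add.
M and N are related in two ways: half first cousins through their fathers (r = 1/16) and half first cousins through their mothers (r = 1/16).
r = 1/16 + 1/16 = 0.125.

0.125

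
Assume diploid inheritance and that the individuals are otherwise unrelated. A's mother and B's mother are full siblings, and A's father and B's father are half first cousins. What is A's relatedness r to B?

0.140625

With two independent routes of shared ancestry, r is the sum of the two contributions.
A and B are related in two ways: first cousins through their mothers (r = 1/8) and half second cousins through their fathers (r = 1/64).
r = 1/8 + 1/64 = 0.140625.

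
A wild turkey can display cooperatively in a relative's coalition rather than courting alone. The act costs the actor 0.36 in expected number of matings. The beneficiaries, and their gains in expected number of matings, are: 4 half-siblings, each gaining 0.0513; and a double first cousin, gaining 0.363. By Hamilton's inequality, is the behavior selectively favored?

No

Hamilton's rule: the trait is favored when the sum of r·B over every recipient exceeds the actor's cost C.
r to a half-sibling = 0.25 (half-sibs share one parent — one path of length 2: r = (1/2)^2 = 1/4).
r to a double first cousin = 0.25 (double first cousins share both grandparent pairs — four paths of length 4: r = 4·(1/2)^4 = 1/4).
Summing one r·B term per recipient: 4·0.25·0.0513 + 1·0.25·0.363 = 0.14205.
0.14205 < 0.36: the indirect benefit is less than the cost.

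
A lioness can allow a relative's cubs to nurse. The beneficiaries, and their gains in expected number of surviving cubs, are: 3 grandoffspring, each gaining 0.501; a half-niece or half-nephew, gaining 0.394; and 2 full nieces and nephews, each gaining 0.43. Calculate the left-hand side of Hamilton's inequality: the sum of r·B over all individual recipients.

0.64

r to a grandoffspring = 1/4 (two parent–offspring links: r = (1/2)^2 = 1/4).
r to a half-niece or half-nephew = 0.125 (half-aunt/uncle↔niece/nephew: one path of length 3: r = (1/2)^3 = 1/8).
r to a full niece or nephew = 1/4 (full aunt/uncle↔niece/nephew: two paths of length 3 through the shared grandparent pair: r = 2·(1/2)^3 = 1/4).
Summing one r·B term per recipient: 3·0.25·0.501 + 1·0.125·0.394 + 2·0.25·0.43 = 0.64.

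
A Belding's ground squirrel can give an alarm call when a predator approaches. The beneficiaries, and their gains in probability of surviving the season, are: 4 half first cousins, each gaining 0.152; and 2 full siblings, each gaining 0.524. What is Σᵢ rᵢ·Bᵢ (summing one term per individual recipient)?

0.562

r to a half first cousin = 1/16 (half first cousins share one grandparent — one path of length 4: r = (1/2)^4 = 1/16).
r to a full sibling = 0.5 (full sibs share both parents — two paths of length 2: r = 2·(1/2)^2 = 1/2).
Summing one r·B term per recipient: 4·0.0625·0.152 + 2·0.5·0.524 = 0.562.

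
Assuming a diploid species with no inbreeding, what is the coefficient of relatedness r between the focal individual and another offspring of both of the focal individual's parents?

Each parent–offspring link contributes a factor of 1/2, and independent paths through distinct common ancestors add.
Full sibs share both parents — two paths of length 2: r = 2·(1/2)^2 = 1/2.

0.5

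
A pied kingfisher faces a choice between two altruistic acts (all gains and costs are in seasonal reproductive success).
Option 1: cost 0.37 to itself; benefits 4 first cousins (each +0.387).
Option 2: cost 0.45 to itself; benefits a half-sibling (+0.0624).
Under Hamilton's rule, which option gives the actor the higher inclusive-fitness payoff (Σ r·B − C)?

Option 1

Option 1: r to a first cousin = 0.125.
Option 1: Σ r·B − C = (4·0.125·0.387) − 0.37 = -0.1765.
Option 2: r to a half-sibling = 0.25.
Option 2: Σ r·B − C = (1·0.25·0.0624) − 0.45 = -0.4344.
Option 1 has the higher net inclusive-fitness payoff.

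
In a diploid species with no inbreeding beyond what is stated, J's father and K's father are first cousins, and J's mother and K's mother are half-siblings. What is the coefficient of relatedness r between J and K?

0.09375

Wright's path rule: contributions from independent ancestry routes add.
J and K are related in two ways: second cousins through their fathers (r = 1/32) and half first cousins through their mothers (r = 1/16).
r = 1/32 + 1/16 = 0.09375.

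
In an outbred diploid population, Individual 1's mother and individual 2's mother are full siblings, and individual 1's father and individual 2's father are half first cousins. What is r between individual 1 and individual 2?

Relatedness sums over independent paths through distinct common ancestors.
Individual 1 and individual 2 are related in two ways: first cousins through their mothers (r = 1/8) and half second cousins through their fathers (r = 1/64).
r = 1/8 + 1/64 = 9/64 = 0.140625.

0.140625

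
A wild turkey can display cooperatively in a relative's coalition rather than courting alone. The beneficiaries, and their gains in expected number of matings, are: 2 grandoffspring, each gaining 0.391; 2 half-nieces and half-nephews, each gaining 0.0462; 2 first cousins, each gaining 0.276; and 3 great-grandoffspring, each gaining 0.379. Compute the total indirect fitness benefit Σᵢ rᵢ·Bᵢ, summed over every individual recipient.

0.418175

r to a grandoffspring = 0.25 (two parent–offspring links: r = (1/2)^2 = 1/4).
r to a half-niece or half-nephew = 1/8 (half-aunt/uncle↔niece/nephew: one path of length 3: r = (1/2)^3 = 1/8).
r to a first cousin = 0.125 (first cousins share one grandparent pair — two paths of length 4: r = 2·(1/2)^4 = 1/8).
r to a great-grandoffspring = 0.125 (three parent–offspring links: r = (1/2)^3 = 1/8).
Summing one r·B term per recipient: 2·0.25·0.391 + 2·0.125·0.0462 + 2·0.125·0.276 + 3·0.125·0.379 = 0.418175.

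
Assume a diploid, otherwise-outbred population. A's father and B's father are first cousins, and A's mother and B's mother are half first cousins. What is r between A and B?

0.046875

With two independent routes of shared ancestry, r is the sum of the two contributions.
A and B are related in two ways: second cousins through their fathers (r = 1/32) and half second cousins through their mothers (r = 1/64).
r = 1/32 + 1/64 = 3/64 = 0.046875.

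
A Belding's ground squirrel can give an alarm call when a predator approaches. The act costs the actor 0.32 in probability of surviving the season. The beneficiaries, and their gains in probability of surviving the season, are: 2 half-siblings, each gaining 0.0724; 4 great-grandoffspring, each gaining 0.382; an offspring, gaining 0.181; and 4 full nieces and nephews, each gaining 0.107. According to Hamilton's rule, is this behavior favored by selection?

Yes

Hamilton's rule: the trait is favored when the sum of r·B over every recipient exceeds the actor's cost C.
r to a half-sibling = 0.25 (half-sibs share one parent — one path of length 2: r = (1/2)^2 = 1/4).
r to a great-grandoffspring = 1/8 (three parent–offspring links: r = (1/2)^3 = 1/8).
r to an offspring = 0.5 (one parent–offspring link: r = (1/2)^1 = 1/2).
r to a full niece or nephew = 1/4 (full aunt/uncle↔niece/nephew: two paths of length 3 through the shared grandparent pair: r = 2·(1/2)^3 = 1/4).
Summing one r·B term per recipient: 2·0.25·0.0724 + 4·0.125·0.382 + 1·0.5·0.181 + 4·0.25·0.107 = 0.4247.
0.4247 > 0.32: the indirect benefit exceeds the cost.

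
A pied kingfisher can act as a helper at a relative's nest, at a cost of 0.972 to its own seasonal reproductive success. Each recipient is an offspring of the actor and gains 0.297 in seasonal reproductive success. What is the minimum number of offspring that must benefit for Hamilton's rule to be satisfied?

7

r to an offspring = 0.5 (one parent–offspring link: r = (1/2)^1 = 1/2).
Hamilton's rule: n·r·B > C  ⇒  n > C/(r·B) = 0.972/(0.5·0.297) = 6.545.
The smallest integer exceeding 6.545 is 7.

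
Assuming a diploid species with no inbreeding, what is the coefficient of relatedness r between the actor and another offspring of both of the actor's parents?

0.5

Each parent–offspring link contributes a factor of 1/2, and independent paths through distinct common ancestors add.
Full sibs share both parents — two paths of length 2: r = 2·(1/2)^2 = 1/2.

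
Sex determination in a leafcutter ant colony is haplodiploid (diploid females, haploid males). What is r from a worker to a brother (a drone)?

0.25

Her haploid brother carries none of their father's genes and a random half of their mother's genome; that half matches the maternal half of her own genome with probability 1/2: r = 1/2 · 1/2 = 1/4.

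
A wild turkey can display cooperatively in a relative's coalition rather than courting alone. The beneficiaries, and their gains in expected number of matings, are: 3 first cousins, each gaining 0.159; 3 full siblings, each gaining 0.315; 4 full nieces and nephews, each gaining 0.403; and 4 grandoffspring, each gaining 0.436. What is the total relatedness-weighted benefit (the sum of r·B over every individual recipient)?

1.371125

r to a first cousin = 1/8 (first cousins share one grandparent pair — two paths of length 4: r = 2·(1/2)^4 = 1/8).
r to a full sibling = 1/2 (full sibs share both parents — two paths of length 2: r = 2·(1/2)^2 = 1/2).
r to a full niece or nephew = 0.25 (full aunt/uncle↔niece/nephew: two paths of length 3 through the shared grandparent pair: r = 2·(1/2)^3 = 1/4).
r to a grandoffspring = 0.25 (two parent–offspring links: r = (1/2)^2 = 1/4).
Summing one r·B term per recipient: 3·0.125·0.159 + 3·0.5·0.315 + 4·0.25·0.403 + 4·0.25·0.436 = 1.371125.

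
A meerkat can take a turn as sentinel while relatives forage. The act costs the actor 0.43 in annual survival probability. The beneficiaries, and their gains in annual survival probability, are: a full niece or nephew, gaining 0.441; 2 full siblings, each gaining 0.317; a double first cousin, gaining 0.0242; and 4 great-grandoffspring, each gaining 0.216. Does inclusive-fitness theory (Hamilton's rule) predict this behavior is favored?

Hamilton's rule: the trait is favored when the sum of r·B over every recipient exceeds the actor's cost C.
r to a full niece or nephew = 0.25 (full aunt/uncle↔niece/nephew: two paths of length 3 through the shared grandparent pair: r = 2·(1/2)^3 = 1/4).
r to a full sibling = 1/2 (full sibs share both parents — two paths of length 2: r = 2·(1/2)^2 = 1/2).
r to a double first cousin = 1/4 (double first cousins share both grandparent pairs — four paths of length 4: r = 4·(1/2)^4 = 1/4).
r to a great-grandoffspring = 0.125 (three parent–offspring links: r = (1/2)^3 = 1/8).
Summing one r·B term per recipient: 1·0.25·0.441 + 2·0.5·0.317 + 1·0.25·0.0242 + 4·0.125·0.216 = 0.5413.
0.5413 > 0.43: the indirect benefit exceeds the cost.

Yes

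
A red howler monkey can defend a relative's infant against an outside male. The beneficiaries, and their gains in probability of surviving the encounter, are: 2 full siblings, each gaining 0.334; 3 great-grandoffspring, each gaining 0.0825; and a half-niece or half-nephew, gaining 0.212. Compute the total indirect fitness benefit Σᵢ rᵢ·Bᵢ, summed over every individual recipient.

0.3914375

r to a full sibling = 0.5 (full sibs share both parents — two paths of length 2: r = 2·(1/2)^2 = 1/2).
r to a great-grandoffspring = 1/8 (three parent–offspring links: r = (1/2)^3 = 1/8).
r to a half-niece or half-nephew = 0.125 (half-aunt/uncle↔niece/nephew: one path of length 3: r = (1/2)^3 = 1/8).
Summing one r·B term per recipient: 2·0.5·0.334 + 3·0.125·0.0825 + 1·0.125·0.212 = 0.3914375.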